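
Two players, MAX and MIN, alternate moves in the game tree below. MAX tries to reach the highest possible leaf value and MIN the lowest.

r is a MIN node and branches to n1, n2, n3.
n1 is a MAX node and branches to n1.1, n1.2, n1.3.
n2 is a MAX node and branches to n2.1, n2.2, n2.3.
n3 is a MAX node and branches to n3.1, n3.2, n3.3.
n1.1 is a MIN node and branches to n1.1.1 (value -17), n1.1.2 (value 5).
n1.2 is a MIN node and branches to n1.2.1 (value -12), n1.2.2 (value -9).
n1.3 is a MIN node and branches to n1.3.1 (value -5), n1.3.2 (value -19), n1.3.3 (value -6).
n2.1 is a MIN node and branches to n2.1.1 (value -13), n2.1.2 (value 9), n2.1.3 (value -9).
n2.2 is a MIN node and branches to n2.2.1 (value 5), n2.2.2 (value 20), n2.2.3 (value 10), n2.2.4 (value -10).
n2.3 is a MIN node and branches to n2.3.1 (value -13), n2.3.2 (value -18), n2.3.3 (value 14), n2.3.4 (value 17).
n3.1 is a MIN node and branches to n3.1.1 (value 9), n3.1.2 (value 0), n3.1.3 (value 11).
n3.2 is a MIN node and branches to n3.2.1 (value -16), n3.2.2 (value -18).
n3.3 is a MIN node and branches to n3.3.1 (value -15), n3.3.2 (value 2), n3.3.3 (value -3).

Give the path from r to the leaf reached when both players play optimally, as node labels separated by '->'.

r -> n1 -> n1.2 -> n1.2.1

n1.1 (MIN): min(-17, 5) = -17
n1.2 (MIN): min(-12, -9) = -12
n1.3 (MIN): min(-5, -19, -6) = -19
n1 (MAX): max(-17, -12, -19) = -12
n2.1 (MIN): min(-13, 9, -9) = -13
n2.2 (MIN): min(5, 20, 10, -10) = -10
n2.3 (MIN): min(-13, -18, 14, 17) = -18
n2 (MAX): max(-13, -10, -18) = -10
n3.1 (MIN): min(9, 0, 11) = 0
n3.2 (MIN): min(-16, -18) = -18
n3.3 (MIN): min(-15, 2, -3) = -15
n3 (MAX): max(0, -18, -15) = 0
r (MIN): min(-12, -10, 0) = -12
At r, MIN picks n1 (lowest: -12).
At n1, MAX picks n1.2 (highest: -12).
At n1.2, MIN picks n1.2.1 (lowest: -12).
Terminal value -12.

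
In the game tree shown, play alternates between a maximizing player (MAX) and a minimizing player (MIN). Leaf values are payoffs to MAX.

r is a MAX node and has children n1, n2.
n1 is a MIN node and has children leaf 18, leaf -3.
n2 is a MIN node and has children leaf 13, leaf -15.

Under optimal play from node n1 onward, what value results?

-3

n1 (MIN): min(18, -3) = -3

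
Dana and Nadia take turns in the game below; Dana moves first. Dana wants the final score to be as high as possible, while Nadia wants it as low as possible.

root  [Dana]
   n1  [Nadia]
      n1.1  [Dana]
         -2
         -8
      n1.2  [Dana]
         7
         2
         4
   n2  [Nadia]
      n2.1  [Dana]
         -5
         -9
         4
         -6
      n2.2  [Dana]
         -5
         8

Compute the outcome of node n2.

4

n2.1 (Dana): max(-5, -9, 4, -6) = 4
n2.2 (Dana): max(-5, 8) = 8
n2 (Nadia): min(4, 8) = 4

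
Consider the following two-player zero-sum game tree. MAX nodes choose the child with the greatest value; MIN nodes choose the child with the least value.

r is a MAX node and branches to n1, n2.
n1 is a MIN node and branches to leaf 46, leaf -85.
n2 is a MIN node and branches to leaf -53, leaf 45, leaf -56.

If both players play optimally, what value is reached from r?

n1 (MIN): min(46, -85) = -85
n2 (MIN): min(-53, 45, -56) = -56
r (MAX): max(-85, -56) = -56

-56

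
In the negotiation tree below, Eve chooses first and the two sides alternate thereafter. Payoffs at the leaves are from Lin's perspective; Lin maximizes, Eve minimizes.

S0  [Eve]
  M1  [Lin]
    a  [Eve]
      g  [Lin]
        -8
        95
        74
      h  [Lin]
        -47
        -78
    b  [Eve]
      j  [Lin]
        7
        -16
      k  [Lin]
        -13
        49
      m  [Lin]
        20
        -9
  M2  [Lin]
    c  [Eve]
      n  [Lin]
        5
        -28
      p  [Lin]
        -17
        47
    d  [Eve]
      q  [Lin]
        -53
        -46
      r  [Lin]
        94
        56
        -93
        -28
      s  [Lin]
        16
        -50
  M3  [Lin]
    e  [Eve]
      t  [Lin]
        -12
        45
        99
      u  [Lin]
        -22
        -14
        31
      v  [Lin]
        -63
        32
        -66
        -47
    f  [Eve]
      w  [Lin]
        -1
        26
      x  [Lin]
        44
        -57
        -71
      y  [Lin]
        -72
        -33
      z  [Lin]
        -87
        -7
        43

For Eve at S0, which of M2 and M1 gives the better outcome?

M2

n (Lin): max(5, -28) = 5
p (Lin): max(-17, 47) = 47
c (Eve): min(5, 47) = 5
q (Lin): max(-53, -46) = -46
r (Lin): max(94, 56, -93, -28) = 94
s (Lin): max(16, -50) = 16
d (Eve): min(-46, 94, 16) = -46
M2 (Lin): max(5, -46) = 5
g (Lin): max(-8, 95, 74) = 95
h (Lin): max(-47, -78) = -47
a (Eve): min(95, -47) = -47
j (Lin): max(7, -16) = 7
k (Lin): max(-13, 49) = 49
m (Lin): max(20, -9) = 20
b (Eve): min(7, 49, 20) = 7
M1 (Lin): max(-47, 7) = 7
Eve prefers the lower value; M2=5, M1=7. M2 is better since 5 < 7.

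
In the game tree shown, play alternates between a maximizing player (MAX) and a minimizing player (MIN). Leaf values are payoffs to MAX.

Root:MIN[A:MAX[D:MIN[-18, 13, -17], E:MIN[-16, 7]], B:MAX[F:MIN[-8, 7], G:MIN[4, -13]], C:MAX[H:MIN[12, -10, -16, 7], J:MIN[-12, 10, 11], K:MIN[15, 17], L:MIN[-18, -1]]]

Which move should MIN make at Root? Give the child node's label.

A

D (MIN): min(-18, 13, -17) = -18
E (MIN): min(-16, 7) = -16
A (MAX): max(-18, -16) = -16
F (MIN): min(-8, 7) = -8
G (MIN): min(4, -13) = -13
B (MAX): max(-8, -13) = -8
H (MIN): min(12, -10, -16, 7) = -16
J (MIN): min(-12, 10, 11) = -12
K (MIN): min(15, 17) = 15
L (MIN): min(-18, -1) = -18
C (MAX): max(-16, -12, 15, -18) = 15
Root (MIN): min(-16, -8, 15) = -16
MIN at Root wants the lowest of {A=-16, B=-8, C=15}, so chooses A.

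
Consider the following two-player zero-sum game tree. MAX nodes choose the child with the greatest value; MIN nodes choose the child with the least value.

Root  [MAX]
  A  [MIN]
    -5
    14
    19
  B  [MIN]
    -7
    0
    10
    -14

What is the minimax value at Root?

-5

A (MIN): min(-5, 14, 19) = -5
B (MIN): min(-7, 0, 10, -14) = -14
Root (MAX): max(-5, -14) = -5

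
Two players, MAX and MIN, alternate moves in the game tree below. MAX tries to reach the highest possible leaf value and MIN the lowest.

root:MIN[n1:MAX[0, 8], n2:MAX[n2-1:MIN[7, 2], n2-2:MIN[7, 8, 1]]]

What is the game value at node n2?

n2-1 (MIN): min(7, 2) = 2
n2-2 (MIN): min(7, 8, 1) = 1
n2 (MAX): max(2, 1) = 2

2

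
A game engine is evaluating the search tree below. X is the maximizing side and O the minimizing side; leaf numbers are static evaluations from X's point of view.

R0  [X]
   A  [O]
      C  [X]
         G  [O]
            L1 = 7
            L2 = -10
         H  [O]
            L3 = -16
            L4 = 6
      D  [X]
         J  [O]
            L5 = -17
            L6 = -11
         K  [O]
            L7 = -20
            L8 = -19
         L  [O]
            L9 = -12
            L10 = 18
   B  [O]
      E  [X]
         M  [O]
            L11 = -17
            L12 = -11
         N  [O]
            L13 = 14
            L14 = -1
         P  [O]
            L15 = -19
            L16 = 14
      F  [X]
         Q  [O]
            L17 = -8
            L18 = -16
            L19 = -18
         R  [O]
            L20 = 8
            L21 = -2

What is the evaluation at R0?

G (O): min(7, -10) = -10
H (O): min(-16, 6) = -16
C (X): max(-10, -16) = -10
J (O): min(-17, -11) = -17
K (O): min(-20, -19) = -20
L (O): min(-12, 18) = -12
D (X): max(-17, -20, -12) = -12
A (O): min(-10, -12) = -12
M (O): min(-17, -11) = -17
N (O): min(14, -1) = -1
P (O): min(-19, 14) = -19
E (X): max(-17, -1, -19) = -1
Q (O): min(-8, -16, -18) = -18
R (O): min(8, -2) = -2
F (X): max(-18, -2) = -2
B (O): min(-1, -2) = -2
R0 (X): max(-12, -2) = -2

-2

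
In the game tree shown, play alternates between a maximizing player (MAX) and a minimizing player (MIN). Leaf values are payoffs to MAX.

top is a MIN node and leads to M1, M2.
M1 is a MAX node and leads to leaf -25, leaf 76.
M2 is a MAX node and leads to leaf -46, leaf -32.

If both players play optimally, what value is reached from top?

-32

M1 (MAX): max(-25, 76) = 76
M2 (MAX): max(-46, -32) = -32
top (MIN): min(76, -32) = -32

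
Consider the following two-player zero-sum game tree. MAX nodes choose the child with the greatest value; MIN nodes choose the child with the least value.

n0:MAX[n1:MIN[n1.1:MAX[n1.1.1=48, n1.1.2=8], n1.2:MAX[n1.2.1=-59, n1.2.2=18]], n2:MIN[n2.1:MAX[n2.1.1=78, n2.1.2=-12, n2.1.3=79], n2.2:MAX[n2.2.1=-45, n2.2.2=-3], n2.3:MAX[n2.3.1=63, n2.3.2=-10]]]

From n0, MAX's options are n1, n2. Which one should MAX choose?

n1

n1.1 (MAX): max(48, 8) = 48
n1.2 (MAX): max(-59, 18) = 18
n1 (MIN): min(48, 18) = 18
n2.1 (MAX): max(78, -12, 79) = 79
n2.2 (MAX): max(-45, -3) = -3
n2.3 (MAX): max(63, -10) = 63
n2 (MIN): min(79, -3, 63) = -3
n0 (MAX): max(18, -3) = 18
MAX at n0 wants the highest of {n1=18, n2=-3}, so chooses n1.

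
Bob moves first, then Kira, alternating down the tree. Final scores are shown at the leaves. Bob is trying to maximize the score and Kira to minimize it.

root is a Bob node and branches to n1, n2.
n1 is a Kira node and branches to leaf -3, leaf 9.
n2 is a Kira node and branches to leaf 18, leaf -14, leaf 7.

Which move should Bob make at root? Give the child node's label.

n1 (Kira): min(-3, 9) = -3
n2 (Kira): min(18, -14, 7) = -14
root (Bob): max(-3, -14) = -3
Bob at root wants the highest of {n1=-3, n2=-14}, so chooses n1.

n1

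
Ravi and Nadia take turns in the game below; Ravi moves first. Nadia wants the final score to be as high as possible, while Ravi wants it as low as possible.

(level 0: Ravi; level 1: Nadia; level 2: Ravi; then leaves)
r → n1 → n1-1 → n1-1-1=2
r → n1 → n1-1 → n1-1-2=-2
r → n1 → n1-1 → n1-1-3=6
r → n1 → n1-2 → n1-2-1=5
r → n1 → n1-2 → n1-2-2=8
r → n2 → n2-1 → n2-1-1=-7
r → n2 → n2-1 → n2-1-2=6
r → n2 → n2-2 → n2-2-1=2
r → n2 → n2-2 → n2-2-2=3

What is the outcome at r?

n1-1 (Ravi): min(2, -2, 6) = -2
n1-2 (Ravi): min(5, 8) = 5
n1 (Nadia): max(-2, 5) = 5
n2-1 (Ravi): min(-7, 6) = -7
n2-2 (Ravi): min(2, 3) = 2
n2 (Nadia): max(-7, 2) = 2
r (Ravi): min(5, 2) = 2

2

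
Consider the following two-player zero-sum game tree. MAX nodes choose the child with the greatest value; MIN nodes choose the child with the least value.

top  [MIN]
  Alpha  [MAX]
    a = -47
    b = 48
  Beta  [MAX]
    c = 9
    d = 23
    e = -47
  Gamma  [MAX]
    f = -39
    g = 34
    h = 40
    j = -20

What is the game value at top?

23

Alpha (MAX): max(-47, 48) = 48
Beta (MAX): max(9, 23, -47) = 23
Gamma (MAX): max(-39, 34, 40, -20) = 40
top (MIN): min(48, 23, 40) = 23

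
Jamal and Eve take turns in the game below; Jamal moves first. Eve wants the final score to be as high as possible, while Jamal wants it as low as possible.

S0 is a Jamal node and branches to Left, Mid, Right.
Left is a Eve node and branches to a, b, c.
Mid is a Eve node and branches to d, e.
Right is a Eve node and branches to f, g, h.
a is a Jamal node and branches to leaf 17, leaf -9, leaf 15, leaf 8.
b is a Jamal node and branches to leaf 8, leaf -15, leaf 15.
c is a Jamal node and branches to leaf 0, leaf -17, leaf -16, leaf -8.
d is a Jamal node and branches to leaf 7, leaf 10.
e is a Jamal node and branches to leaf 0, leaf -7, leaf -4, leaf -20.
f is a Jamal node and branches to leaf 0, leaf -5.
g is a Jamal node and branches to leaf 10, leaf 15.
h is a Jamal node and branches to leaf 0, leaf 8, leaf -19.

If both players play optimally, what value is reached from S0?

-9

a (Jamal): min(17, -9, 15, 8) = -9
b (Jamal): min(8, -15, 15) = -15
c (Jamal): min(0, -17, -16, -8) = -17
Left (Eve): max(-9, -15, -17) = -9
d (Jamal): min(7, 10) = 7
e (Jamal): min(0, -7, -4, -20) = -20
Mid (Eve): max(7, -20) = 7
f (Jamal): min(0, -5) = -5
g (Jamal): min(10, 15) = 10
h (Jamal): min(0, 8, -19) = -19
Right (Eve): max(-5, 10, -19) = 10
S0 (Jamal): min(-9, 7, 10) = -9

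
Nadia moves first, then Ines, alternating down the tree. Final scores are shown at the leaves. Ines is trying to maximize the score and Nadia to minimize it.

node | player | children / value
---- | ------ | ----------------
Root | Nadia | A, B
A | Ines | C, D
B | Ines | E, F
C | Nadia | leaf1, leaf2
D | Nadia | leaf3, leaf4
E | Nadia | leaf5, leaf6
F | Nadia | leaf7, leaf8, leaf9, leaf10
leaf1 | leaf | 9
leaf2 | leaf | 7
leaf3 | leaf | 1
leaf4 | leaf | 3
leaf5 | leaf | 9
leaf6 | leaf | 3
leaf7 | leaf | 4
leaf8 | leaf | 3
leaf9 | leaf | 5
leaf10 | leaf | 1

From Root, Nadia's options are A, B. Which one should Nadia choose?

B

C (Nadia): min(9, 7) = 7
D (Nadia): min(1, 3) = 1
A (Ines): max(7, 1) = 7
E (Nadia): min(9, 3) = 3
F (Nadia): min(4, 3, 5, 1) = 1
B (Ines): max(3, 1) = 3
Root (Nadia): min(7, 3) = 3
Nadia at Root wants the lowest of {A=7, B=3}, so chooses B.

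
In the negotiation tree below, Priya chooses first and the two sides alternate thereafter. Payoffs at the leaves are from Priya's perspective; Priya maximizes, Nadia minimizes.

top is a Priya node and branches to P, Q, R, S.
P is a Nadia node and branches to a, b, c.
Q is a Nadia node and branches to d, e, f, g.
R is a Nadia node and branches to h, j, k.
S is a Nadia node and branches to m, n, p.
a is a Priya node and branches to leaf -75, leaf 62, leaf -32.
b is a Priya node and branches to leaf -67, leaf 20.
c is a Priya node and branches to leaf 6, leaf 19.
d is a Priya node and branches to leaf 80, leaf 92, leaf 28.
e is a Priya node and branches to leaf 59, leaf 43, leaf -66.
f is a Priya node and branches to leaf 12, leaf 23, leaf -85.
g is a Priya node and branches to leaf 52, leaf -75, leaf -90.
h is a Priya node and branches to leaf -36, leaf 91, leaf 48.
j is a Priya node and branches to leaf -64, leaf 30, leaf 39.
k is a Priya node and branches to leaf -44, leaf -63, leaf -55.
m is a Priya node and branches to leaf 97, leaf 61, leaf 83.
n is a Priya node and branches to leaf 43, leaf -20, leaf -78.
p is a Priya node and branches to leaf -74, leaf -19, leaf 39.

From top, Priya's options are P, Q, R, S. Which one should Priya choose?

S

a (Priya): max(-75, 62, -32) = 62
b (Priya): max(-67, 20) = 20
c (Priya): max(6, 19) = 19
P (Nadia): min(62, 20, 19) = 19
d (Priya): max(80, 92, 28) = 92
e (Priya): max(59, 43, -66) = 59
f (Priya): max(12, 23, -85) = 23
g (Priya): max(52, -75, -90) = 52
Q (Nadia): min(92, 59, 23, 52) = 23
h (Priya): max(-36, 91, 48) = 91
j (Priya): max(-64, 30, 39) = 39
k (Priya): max(-44, -63, -55) = -44
R (Nadia): min(91, 39, -44) = -44
m (Priya): max(97, 61, 83) = 97
n (Priya): max(43, -20, -78) = 43
p (Priya): max(-74, -19, 39) = 39
S (Nadia): min(97, 43, 39) = 39
top (Priya): max(19, 23, -44, 39) = 39
Priya at top wants the highest of {P=19, Q=23, R=-44, S=39}, so chooses S.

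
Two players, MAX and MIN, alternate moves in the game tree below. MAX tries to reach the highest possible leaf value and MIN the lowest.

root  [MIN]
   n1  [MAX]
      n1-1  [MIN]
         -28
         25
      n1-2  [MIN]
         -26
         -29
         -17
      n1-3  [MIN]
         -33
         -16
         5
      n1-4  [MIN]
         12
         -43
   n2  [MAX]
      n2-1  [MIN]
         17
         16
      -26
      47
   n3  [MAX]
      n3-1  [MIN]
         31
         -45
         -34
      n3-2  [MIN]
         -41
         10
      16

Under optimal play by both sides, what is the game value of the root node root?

-28

n1-1 (MIN): min(-28, 25) = -28
n1-2 (MIN): min(-26, -29, -17) = -29
n1-3 (MIN): min(-33, -16, 5) = -33
n1-4 (MIN): min(12, -43) = -43
n1 (MAX): max(-28, -29, -33, -43) = -28
n2-1 (MIN): min(17, 16) = 16
n2 (MAX): max(16, -26, 47) = 47
n3-1 (MIN): min(31, -45, -34) = -45
n3-2 (MIN): min(-41, 10) = -41
n3 (MAX): max(-45, -41, 16) = 16
root (MIN): min(-28, 47, 16) = -28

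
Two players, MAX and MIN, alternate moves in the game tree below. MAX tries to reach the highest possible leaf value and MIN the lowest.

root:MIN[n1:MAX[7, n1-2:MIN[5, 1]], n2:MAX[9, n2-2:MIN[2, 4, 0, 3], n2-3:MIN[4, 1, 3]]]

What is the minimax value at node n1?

n1-2 (MIN): min(5, 1) = 1
n1 (MAX): max(7, 1) = 7

7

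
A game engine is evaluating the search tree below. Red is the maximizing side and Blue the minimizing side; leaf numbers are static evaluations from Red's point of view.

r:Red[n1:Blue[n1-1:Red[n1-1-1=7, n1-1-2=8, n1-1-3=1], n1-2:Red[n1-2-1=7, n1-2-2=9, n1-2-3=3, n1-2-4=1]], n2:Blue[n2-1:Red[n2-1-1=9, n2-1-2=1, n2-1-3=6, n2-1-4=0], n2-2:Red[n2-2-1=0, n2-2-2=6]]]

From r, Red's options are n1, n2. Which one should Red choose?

n1

n1-1 (Red): max(7, 8, 1) = 8
n1-2 (Red): max(7, 9, 3, 1) = 9
n1 (Blue): min(8, 9) = 8
n2-1 (Red): max(9, 1, 6, 0) = 9
n2-2 (Red): max(0, 6) = 6
n2 (Blue): min(9, 6) = 6
r (Red): max(8, 6) = 8
Red at r wants the highest of {n1=8, n2=6}, so chooses n1.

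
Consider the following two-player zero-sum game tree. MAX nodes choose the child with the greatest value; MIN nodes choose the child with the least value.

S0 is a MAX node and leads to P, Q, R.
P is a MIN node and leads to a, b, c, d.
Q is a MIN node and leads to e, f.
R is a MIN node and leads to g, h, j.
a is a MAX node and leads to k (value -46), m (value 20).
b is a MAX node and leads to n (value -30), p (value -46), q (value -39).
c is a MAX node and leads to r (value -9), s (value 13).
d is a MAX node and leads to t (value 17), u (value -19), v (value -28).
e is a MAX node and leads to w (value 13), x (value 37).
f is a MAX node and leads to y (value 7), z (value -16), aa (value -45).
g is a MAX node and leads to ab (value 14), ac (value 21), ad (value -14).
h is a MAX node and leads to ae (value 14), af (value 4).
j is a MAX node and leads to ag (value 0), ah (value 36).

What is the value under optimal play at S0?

14

a (MAX): max(-46, 20) = 20
b (MAX): max(-30, -46, -39) = -30
c (MAX): max(-9, 13) = 13
d (MAX): max(17, -19, -28) = 17
P (MIN): min(20, -30, 13, 17) = -30
e (MAX): max(13, 37) = 37
f (MAX): max(7, -16, -45) = 7
Q (MIN): min(37, 7) = 7
g (MAX): max(14, 21, -14) = 21
h (MAX): max(14, 4) = 14
j (MAX): max(0, 36) = 36
R (MIN): min(21, 14, 36) = 14
S0 (MAX): max(-30, 7, 14) = 14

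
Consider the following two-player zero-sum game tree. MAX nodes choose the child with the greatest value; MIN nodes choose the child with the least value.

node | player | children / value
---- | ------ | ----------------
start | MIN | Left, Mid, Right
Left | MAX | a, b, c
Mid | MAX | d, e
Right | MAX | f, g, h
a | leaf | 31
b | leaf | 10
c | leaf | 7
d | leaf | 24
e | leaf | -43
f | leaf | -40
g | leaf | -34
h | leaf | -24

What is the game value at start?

Left (MAX): max(31, 10, 7) = 31
Mid (MAX): max(24, -43) = 24
Right (MAX): max(-40, -34, -24) = -24
start (MIN): min(31, 24, -24) = -24

-24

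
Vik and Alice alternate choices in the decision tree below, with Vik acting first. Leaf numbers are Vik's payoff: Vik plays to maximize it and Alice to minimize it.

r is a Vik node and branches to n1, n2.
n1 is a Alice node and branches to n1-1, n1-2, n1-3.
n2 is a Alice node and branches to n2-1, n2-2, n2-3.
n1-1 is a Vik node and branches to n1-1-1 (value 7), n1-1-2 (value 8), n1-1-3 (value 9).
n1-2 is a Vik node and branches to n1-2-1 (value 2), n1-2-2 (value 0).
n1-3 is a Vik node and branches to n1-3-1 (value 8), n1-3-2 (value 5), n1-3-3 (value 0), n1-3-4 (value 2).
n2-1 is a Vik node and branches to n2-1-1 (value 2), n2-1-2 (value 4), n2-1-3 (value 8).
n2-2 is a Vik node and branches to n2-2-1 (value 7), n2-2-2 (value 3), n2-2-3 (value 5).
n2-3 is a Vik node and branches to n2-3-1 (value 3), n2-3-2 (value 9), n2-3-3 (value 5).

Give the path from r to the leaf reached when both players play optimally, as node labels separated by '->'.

r -> n2 -> n2-2 -> n2-2-1

n1-1 (Vik): max(7, 8, 9) = 9
n1-2 (Vik): max(2, 0) = 2
n1-3 (Vik): max(8, 5, 0, 2) = 8
n1 (Alice): min(9, 2, 8) = 2
n2-1 (Vik): max(2, 4, 8) = 8
n2-2 (Vik): max(7, 3, 5) = 7
n2-3 (Vik): max(3, 9, 5) = 9
n2 (Alice): min(8, 7, 9) = 7
r (Vik): max(2, 7) = 7
At r, Vik picks n2 (highest: 7).
At n2, Alice picks n2-2 (lowest: 7).
At n2-2, Vik picks n2-2-1 (highest: 7).
Terminal value 7.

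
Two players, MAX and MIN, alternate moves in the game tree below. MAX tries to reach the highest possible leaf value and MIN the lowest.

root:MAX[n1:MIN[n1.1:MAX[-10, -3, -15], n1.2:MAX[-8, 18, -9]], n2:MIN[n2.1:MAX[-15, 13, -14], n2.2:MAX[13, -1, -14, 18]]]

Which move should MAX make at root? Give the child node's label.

n1.1 (MAX): max(-10, -3, -15) = -3
n1.2 (MAX): max(-8, 18, -9) = 18
n1 (MIN): min(-3, 18) = -3
n2.1 (MAX): max(-15, 13, -14) = 13
n2.2 (MAX): max(13, -1, -14, 18) = 18
n2 (MIN): min(13, 18) = 13
root (MAX): max(-3, 13) = 13
MAX at root wants the highest of {n1=-3, n2=13}, so chooses n2.

n2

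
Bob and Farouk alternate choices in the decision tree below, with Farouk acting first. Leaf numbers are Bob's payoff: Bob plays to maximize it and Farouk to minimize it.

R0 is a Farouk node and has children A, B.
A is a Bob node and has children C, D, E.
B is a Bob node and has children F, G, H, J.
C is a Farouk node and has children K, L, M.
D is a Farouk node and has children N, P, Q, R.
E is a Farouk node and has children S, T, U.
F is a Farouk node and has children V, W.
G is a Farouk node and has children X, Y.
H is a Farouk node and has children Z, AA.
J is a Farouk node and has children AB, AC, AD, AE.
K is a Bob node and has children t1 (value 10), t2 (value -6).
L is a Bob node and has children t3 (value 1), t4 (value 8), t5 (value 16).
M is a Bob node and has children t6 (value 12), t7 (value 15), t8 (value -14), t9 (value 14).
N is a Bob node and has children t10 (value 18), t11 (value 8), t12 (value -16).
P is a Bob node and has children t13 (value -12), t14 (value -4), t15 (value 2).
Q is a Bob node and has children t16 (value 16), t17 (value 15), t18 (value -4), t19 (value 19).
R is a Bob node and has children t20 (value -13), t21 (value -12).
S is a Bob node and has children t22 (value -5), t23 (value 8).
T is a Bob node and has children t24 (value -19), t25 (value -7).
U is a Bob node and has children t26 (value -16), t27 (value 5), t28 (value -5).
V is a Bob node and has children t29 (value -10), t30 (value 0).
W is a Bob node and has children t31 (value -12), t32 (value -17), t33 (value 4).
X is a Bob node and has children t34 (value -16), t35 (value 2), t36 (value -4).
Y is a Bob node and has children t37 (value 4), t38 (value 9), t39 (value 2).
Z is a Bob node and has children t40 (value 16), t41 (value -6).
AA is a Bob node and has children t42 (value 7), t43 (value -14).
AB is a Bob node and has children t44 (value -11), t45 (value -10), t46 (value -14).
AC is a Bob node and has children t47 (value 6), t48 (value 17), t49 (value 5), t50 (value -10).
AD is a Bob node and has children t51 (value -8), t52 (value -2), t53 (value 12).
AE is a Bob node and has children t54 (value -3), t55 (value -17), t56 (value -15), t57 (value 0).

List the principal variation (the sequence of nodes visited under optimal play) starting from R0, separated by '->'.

R0 -> B -> H -> AA -> t42

K (Bob): max(10, -6) = 10
L (Bob): max(1, 8, 16) = 16
M (Bob): max(12, 15, -14, 14) = 15
C (Farouk): min(10, 16, 15) = 10
N (Bob): max(18, 8, -16) = 18
P (Bob): max(-12, -4, 2) = 2
Q (Bob): max(16, 15, -4, 19) = 19
R (Bob): max(-13, -12) = -12
D (Farouk): min(18, 2, 19, -12) = -12
S (Bob): max(-5, 8) = 8
T (Bob): max(-19, -7) = -7
U (Bob): max(-16, 5, -5) = 5
E (Farouk): min(8, -7, 5) = -7
A (Bob): max(10, -12, -7) = 10
V (Bob): max(-10, 0) = 0
W (Bob): max(-12, -17, 4) = 4
F (Farouk): min(0, 4) = 0
X (Bob): max(-16, 2, -4) = 2
Y (Bob): max(4, 9, 2) = 9
G (Farouk): min(2, 9) = 2
Z (Bob): max(16, -6) = 16
AA (Bob): max(7, -14) = 7
H (Farouk): min(16, 7) = 7
AB (Bob): max(-11, -10, -14) = -10
AC (Bob): max(6, 17, 5, -10) = 17
AD (Bob): max(-8, -2, 12) = 12
AE (Bob): max(-3, -17, -15, 0) = 0
J (Farouk): min(-10, 17, 12, 0) = -10
B (Bob): max(0, 2, 7, -10) = 7
R0 (Farouk): min(10, 7) = 7
At R0, Farouk picks B (lowest: 7).
At B, Bob picks H (highest: 7).
At H, Farouk picks AA (lowest: 7).
At AA, Bob picks t42 (highest: 7).
Terminal value 7.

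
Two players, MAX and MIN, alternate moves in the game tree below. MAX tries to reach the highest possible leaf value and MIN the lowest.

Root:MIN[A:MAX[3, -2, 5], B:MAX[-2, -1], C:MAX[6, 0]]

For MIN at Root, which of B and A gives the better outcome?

B

B (MAX): max(-2, -1) = -1
A (MAX): max(3, -2, 5) = 5
MIN prefers the lower value; B=-1, A=5. B is better since -1 < 5.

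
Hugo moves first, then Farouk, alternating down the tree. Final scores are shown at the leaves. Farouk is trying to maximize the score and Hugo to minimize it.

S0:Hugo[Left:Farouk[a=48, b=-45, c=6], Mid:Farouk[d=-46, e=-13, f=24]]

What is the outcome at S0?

Left (Farouk): max(48, -45, 6) = 48
Mid (Farouk): max(-46, -13, 24) = 24
S0 (Hugo): min(48, 24) = 24

24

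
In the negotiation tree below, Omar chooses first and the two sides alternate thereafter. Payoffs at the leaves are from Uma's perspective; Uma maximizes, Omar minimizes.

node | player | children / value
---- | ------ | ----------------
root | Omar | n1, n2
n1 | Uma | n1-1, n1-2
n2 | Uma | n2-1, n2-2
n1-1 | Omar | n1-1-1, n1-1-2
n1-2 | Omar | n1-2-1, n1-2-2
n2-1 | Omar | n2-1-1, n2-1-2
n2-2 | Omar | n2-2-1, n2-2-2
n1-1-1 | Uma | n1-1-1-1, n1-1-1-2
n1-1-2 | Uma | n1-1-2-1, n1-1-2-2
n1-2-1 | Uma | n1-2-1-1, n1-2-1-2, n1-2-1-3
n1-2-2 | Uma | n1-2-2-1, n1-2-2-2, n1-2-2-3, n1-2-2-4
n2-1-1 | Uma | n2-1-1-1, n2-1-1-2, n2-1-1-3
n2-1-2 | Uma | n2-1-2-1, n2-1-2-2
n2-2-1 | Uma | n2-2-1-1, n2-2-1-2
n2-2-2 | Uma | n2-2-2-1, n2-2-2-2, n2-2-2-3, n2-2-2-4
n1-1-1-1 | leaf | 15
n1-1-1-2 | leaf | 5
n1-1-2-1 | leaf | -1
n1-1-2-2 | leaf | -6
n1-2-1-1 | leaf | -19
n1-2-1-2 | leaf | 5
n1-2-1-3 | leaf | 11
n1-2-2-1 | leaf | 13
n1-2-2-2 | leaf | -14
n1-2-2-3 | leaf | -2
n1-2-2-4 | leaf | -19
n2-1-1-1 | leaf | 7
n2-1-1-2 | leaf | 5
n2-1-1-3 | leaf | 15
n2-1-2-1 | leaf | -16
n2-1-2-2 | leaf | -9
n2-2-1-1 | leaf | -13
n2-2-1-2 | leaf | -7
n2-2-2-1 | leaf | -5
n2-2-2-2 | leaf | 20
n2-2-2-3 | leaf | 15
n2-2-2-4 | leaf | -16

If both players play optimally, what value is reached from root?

-7

n1-1-1 (Uma): max(15, 5) = 15
n1-1-2 (Uma): max(-1, -6) = -1
n1-1 (Omar): min(15, -1) = -1
n1-2-1 (Uma): max(-19, 5, 11) = 11
n1-2-2 (Uma): max(13, -14, -2, -19) = 13
n1-2 (Omar): min(11, 13) = 11
n1 (Uma): max(-1, 11) = 11
n2-1-1 (Uma): max(7, 5, 15) = 15
n2-1-2 (Uma): max(-16, -9) = -9
n2-1 (Omar): min(15, -9) = -9
n2-2-1 (Uma): max(-13, -7) = -7
n2-2-2 (Uma): max(-5, 20, 15, -16) = 20
n2-2 (Omar): min(-7, 20) = -7
n2 (Uma): max(-9, -7) = -7
root (Omar): min(11, -7) = -7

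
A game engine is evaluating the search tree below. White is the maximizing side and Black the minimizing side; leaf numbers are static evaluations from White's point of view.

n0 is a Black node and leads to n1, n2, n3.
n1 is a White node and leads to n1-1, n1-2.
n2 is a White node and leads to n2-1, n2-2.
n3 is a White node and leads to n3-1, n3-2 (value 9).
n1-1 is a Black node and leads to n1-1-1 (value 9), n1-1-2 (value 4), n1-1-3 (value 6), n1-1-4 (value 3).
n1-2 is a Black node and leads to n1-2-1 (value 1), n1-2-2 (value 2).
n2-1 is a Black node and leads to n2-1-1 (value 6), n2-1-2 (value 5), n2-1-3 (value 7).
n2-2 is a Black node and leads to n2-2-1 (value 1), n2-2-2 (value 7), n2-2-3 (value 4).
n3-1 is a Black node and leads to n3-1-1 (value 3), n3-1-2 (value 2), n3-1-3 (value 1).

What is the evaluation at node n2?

5

n2-1 (Black): min(6, 5, 7) = 5
n2-2 (Black): min(1, 7, 4) = 1
n2 (White): max(5, 1) = 5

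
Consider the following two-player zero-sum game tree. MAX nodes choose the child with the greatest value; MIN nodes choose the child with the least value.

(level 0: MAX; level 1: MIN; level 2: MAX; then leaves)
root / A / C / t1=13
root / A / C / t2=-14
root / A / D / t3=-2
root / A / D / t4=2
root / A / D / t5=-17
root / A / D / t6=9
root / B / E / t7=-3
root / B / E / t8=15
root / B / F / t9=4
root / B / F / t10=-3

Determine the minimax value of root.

9

C (MAX): max(13, -14) = 13
D (MAX): max(-2, 2, -17, 9) = 9
A (MIN): min(13, 9) = 9
E (MAX): max(-3, 15) = 15
F (MAX): max(4, -3) = 4
B (MIN): min(15, 4) = 4
root (MAX): max(9, 4) = 9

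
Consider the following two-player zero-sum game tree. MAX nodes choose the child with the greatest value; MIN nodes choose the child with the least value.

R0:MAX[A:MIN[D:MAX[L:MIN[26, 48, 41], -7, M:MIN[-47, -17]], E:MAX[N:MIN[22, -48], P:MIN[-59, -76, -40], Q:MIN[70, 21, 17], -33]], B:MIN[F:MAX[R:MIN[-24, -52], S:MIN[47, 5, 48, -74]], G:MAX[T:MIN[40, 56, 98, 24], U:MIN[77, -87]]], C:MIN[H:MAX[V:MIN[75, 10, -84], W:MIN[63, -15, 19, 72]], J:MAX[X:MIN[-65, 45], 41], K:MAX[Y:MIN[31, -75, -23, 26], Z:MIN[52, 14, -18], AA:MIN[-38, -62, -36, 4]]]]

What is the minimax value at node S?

-74

S (MIN): min(47, 5, 48, -74) = -74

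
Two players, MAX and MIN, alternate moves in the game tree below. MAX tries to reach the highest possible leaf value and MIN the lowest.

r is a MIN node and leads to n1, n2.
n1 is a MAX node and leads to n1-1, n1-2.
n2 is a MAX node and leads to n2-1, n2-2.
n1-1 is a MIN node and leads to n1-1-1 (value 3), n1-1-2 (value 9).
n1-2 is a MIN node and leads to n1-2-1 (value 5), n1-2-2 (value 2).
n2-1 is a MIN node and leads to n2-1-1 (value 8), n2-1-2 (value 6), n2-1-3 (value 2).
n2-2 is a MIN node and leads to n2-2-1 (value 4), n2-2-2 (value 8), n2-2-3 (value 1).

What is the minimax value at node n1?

n1-1 (MIN): min(3, 9) = 3
n1-2 (MIN): min(5, 2) = 2
n1 (MAX): max(3, 2) = 3

3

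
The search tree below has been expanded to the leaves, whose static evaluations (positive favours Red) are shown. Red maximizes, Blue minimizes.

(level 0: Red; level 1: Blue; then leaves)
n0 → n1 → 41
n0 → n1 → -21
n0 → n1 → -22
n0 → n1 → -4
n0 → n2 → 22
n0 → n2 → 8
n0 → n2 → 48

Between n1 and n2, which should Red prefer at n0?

n1 (Blue): min(41, -21, -22, -4) = -22
n2 (Blue): min(22, 8, 48) = 8
Red prefers the higher value; n1=-22, n2=8. n2 is better since 8 > -22.

n2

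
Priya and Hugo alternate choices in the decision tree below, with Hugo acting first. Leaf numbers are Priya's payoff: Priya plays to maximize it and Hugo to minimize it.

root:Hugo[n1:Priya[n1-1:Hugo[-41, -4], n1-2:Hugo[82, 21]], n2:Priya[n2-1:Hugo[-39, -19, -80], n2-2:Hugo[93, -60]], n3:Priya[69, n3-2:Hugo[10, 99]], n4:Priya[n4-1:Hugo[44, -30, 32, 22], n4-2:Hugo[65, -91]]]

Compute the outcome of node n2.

n2-1 (Hugo): min(-39, -19, -80) = -80
n2-2 (Hugo): min(93, -60) = -60
n2 (Priya): max(-80, -60) = -60

-60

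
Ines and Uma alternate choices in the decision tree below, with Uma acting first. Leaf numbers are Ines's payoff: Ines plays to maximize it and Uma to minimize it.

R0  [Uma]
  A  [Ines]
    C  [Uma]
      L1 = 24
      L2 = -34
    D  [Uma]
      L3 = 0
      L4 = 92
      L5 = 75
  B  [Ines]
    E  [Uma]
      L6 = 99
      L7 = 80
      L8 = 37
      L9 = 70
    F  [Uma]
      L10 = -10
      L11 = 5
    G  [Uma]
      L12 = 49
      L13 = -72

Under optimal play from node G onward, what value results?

-72

G (Uma): min(49, -72) = -72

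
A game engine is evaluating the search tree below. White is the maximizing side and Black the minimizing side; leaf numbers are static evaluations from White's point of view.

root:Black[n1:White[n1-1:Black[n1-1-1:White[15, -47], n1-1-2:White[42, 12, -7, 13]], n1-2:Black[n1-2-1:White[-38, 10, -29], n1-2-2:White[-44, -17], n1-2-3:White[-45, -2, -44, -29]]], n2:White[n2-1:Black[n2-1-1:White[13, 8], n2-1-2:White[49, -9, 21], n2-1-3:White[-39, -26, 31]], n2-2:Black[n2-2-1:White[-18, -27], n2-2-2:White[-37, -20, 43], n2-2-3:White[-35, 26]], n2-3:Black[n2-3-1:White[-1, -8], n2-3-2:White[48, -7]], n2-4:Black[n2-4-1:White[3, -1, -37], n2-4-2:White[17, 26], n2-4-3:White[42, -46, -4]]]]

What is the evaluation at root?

13

n1-1-1 (White): max(15, -47) = 15
n1-1-2 (White): max(42, 12, -7, 13) = 42
n1-1 (Black): min(15, 42) = 15
n1-2-1 (White): max(-38, 10, -29) = 10
n1-2-2 (White): max(-44, -17) = -17
n1-2-3 (White): max(-45, -2, -44, -29) = -2
n1-2 (Black): min(10, -17, -2) = -17
n1 (White): max(15, -17) = 15
n2-1-1 (White): max(13, 8) = 13
n2-1-2 (White): max(49, -9, 21) = 49
n2-1-3 (White): max(-39, -26, 31) = 31
n2-1 (Black): min(13, 49, 31) = 13
n2-2-1 (White): max(-18, -27) = -18
n2-2-2 (White): max(-37, -20, 43) = 43
n2-2-3 (White): max(-35, 26) = 26
n2-2 (Black): min(-18, 43, 26) = -18
n2-3-1 (White): max(-1, -8) = -1
n2-3-2 (White): max(48, -7) = 48
n2-3 (Black): min(-1, 48) = -1
n2-4-1 (White): max(3, -1, -37) = 3
n2-4-2 (White): max(17, 26) = 26
n2-4-3 (White): max(42, -46, -4) = 42
n2-4 (Black): min(3, 26, 42) = 3
n2 (White): max(13, -18, -1, 3) = 13
root (Black): min(15, 13) = 13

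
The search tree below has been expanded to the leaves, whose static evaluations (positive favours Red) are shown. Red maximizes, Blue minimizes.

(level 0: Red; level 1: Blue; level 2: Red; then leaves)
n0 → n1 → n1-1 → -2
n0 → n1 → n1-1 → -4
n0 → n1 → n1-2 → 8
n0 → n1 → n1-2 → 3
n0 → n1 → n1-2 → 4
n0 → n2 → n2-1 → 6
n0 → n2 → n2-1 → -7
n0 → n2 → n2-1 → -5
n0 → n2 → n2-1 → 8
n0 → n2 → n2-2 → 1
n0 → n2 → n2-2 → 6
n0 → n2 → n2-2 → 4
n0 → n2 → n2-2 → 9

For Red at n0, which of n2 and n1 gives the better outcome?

n2

n2-1 (Red): max(6, -7, -5, 8) = 8
n2-2 (Red): max(1, 6, 4, 9) = 9
n2 (Blue): min(8, 9) = 8
n1-1 (Red): max(-2, -4) = -2
n1-2 (Red): max(8, 3, 4) = 8
n1 (Blue): min(-2, 8) = -2
Red prefers the higher value; n2=8, n1=-2. n2 is better since 8 > -2.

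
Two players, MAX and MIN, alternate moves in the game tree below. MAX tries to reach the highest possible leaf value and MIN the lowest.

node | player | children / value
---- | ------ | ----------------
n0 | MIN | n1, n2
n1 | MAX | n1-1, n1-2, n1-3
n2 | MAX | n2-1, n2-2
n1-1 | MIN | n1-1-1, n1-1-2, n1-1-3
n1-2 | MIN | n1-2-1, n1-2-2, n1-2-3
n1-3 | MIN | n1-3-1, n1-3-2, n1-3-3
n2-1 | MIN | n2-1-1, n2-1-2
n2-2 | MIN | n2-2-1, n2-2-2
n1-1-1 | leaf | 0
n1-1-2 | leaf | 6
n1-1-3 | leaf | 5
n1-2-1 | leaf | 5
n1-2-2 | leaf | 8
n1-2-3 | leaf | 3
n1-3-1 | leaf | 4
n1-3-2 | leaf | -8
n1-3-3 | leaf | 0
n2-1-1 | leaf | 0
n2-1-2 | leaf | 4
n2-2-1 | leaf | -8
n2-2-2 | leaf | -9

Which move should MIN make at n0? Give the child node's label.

n1-1 (MIN): min(0, 6, 5) = 0
n1-2 (MIN): min(5, 8, 3) = 3
n1-3 (MIN): min(4, -8, 0) = -8
n1 (MAX): max(0, 3, -8) = 3
n2-1 (MIN): min(0, 4) = 0
n2-2 (MIN): min(-8, -9) = -9
n2 (MAX): max(0, -9) = 0
n0 (MIN): min(3, 0) = 0
MIN at n0 wants the lowest of {n1=3, n2=0}, so chooses n2.

n2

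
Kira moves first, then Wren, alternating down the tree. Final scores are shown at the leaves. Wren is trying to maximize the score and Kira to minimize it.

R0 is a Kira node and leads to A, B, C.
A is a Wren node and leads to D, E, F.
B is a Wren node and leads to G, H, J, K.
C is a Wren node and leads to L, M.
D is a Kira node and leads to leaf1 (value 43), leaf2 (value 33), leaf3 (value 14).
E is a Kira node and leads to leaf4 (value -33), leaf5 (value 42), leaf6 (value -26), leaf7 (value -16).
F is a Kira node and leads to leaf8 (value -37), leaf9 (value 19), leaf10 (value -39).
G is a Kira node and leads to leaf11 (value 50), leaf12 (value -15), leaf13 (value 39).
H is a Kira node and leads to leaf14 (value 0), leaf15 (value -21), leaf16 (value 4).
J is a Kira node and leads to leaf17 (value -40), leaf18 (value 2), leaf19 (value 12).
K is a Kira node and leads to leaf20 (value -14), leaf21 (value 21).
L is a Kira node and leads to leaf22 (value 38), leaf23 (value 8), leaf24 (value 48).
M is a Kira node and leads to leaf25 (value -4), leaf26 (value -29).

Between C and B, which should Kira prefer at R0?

L (Kira): min(38, 8, 48) = 8
M (Kira): min(-4, -29) = -29
C (Wren): max(8, -29) = 8
G (Kira): min(50, -15, 39) = -15
H (Kira): min(0, -21, 4) = -21
J (Kira): min(-40, 2, 12) = -40
K (Kira): min(-14, 21) = -14
B (Wren): max(-15, -21, -40, -14) = -14
Kira prefers the lower value; C=8, B=-14. B is better since -14 < 8.

B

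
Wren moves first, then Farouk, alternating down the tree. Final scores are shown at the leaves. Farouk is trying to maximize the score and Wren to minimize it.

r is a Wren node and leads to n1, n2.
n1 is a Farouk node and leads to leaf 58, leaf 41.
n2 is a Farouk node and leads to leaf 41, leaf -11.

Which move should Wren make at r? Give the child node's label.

n1 (Farouk): max(58, 41) = 58
n2 (Farouk): max(41, -11) = 41
r (Wren): min(58, 41) = 41
Wren at r wants the lowest of {n1=58, n2=41}, so chooses n2.

n2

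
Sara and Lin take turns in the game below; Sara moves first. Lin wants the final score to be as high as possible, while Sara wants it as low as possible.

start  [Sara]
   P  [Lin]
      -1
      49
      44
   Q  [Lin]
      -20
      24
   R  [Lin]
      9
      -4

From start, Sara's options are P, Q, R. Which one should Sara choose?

R

P (Lin): max(-1, 49, 44) = 49
Q (Lin): max(-20, 24) = 24
R (Lin): max(9, -4) = 9
start (Sara): min(49, 24, 9) = 9
Sara at start wants the lowest of {P=49, Q=24, R=9}, so chooses R.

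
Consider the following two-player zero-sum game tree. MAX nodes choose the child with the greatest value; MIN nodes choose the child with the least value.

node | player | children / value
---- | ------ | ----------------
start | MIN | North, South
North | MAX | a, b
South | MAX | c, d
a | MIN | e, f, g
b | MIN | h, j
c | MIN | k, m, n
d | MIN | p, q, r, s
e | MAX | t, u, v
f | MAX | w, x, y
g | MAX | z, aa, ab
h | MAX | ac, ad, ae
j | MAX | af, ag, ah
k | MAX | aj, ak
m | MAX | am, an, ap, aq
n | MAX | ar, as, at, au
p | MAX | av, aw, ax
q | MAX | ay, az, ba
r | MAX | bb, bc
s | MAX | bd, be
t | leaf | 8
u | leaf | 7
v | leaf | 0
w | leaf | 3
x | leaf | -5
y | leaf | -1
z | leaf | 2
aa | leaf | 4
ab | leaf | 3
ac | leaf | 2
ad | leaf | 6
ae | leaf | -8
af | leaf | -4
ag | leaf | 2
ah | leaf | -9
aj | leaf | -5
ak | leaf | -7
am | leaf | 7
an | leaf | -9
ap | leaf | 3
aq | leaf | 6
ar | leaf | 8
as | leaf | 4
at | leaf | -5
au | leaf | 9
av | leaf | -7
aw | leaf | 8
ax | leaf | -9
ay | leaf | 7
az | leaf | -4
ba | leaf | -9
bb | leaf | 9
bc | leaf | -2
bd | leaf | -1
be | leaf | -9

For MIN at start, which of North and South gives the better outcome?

South

e (MAX): max(8, 7, 0) = 8
f (MAX): max(3, -5, -1) = 3
g (MAX): max(2, 4, 3) = 4
a (MIN): min(8, 3, 4) = 3
h (MAX): max(2, 6, -8) = 6
j (MAX): max(-4, 2, -9) = 2
b (MIN): min(6, 2) = 2
North (MAX): max(3, 2) = 3
k (MAX): max(-5, -7) = -5
m (MAX): max(7, -9, 3, 6) = 7
n (MAX): max(8, 4, -5, 9) = 9
c (MIN): min(-5, 7, 9) = -5
p (MAX): max(-7, 8, -9) = 8
q (MAX): max(7, -4, -9) = 7
r (MAX): max(9, -2) = 9
s (MAX): max(-1, -9) = -1
d (MIN): min(8, 7, 9, -1) = -1
South (MAX): max(-5, -1) = -1
MIN prefers the lower value; North=3, South=-1. South is better since -1 < 3.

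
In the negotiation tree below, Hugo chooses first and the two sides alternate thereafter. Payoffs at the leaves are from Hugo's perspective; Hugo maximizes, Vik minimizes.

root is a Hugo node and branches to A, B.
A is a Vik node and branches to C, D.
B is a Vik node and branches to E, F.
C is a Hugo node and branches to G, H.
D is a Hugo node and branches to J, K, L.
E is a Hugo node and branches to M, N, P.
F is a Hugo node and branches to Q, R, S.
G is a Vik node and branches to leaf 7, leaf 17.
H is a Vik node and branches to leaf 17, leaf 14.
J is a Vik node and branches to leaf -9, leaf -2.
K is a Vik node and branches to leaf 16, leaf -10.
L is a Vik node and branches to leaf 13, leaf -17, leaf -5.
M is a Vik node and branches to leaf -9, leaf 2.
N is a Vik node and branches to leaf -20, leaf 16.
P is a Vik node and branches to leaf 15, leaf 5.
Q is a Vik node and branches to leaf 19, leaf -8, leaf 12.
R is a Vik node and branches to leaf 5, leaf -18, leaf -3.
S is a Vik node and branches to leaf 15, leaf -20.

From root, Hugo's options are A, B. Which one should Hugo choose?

B

G (Vik): min(7, 17) = 7
H (Vik): min(17, 14) = 14
C (Hugo): max(7, 14) = 14
J (Vik): min(-9, -2) = -9
K (Vik): min(16, -10) = -10
L (Vik): min(13, -17, -5) = -17
D (Hugo): max(-9, -10, -17) = -9
A (Vik): min(14, -9) = -9
M (Vik): min(-9, 2) = -9
N (Vik): min(-20, 16) = -20
P (Vik): min(15, 5) = 5
E (Hugo): max(-9, -20, 5) = 5
Q (Vik): min(19, -8, 12) = -8
R (Vik): min(5, -18, -3) = -18
S (Vik): min(15, -20) = -20
F (Hugo): max(-8, -18, -20) = -8
B (Vik): min(5, -8) = -8
root (Hugo): max(-9, -8) = -8
Hugo at root wants the highest of {A=-9, B=-8}, so chooses B.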